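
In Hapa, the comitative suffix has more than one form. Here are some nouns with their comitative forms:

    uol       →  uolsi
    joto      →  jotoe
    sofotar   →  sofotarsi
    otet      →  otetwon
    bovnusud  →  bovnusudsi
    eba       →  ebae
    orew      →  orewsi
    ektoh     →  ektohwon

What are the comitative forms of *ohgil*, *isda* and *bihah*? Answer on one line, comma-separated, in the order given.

Looking at the final sound of each stem: -won when the stem ends in a voiceless consonant (*otet*, *ektoh*); -si when the stem ends in a voiced consonant (*uol*, *sofotar*, *bovnusud*, *orew*); -e when the stem ends in a vowel (*joto*, *eba*).
*ohgil* — final sound /l/ (a voiced consonant) → -si → *ohgilsi*.
Since the final sound of *isda* is /a/ (a vowel), it takes -e, giving *isdae*.
*bihah*: final sound = /h/, a voiceless consonant → -won → *bihahwon*.

ohgilsi, isdae, bihahwon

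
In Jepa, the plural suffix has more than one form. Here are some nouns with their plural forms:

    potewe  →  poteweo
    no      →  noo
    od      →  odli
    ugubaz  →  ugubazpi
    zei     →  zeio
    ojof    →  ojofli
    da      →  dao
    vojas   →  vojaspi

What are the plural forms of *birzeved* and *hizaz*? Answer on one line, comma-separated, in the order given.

The suffix is conditioned by the final sound: -pi when the stem ends in a sibilant (*ugubaz*, *vojas*); -li when the stem ends in a non-sibilant consonant (*od*, *ojof*); -o when the stem ends in a vowel (*potewe*, *no*, *zei*, *da*).
The final sound of *birzeved* is /d/, which is a non-sibilant consonant, so the suffix is -li, giving *birzevedli*.
Since the final sound of *hizaz* is /z/ (a sibilant), it takes -pi, giving *hizazpi*.

birzevedli, hizazpi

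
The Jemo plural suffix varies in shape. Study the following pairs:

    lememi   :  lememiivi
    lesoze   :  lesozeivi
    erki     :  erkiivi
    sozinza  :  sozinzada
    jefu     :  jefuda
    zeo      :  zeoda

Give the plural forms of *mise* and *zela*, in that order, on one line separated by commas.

miseivi, zelada

Looking at the last vowel of each stem: -ivi when the last vowel of the stem is a front vowel (*lememi*, *lesoze*, *erki*); -da when the last vowel of the stem is a back vowel (*sozinza*, *jefu*, *zeo*).
*mise* — last vowel /e/ (a front vowel) → -ivi → *miseivi*.
Since the last vowel of *zela* is /a/ (a back vowel), it takes -da, giving *zelada*.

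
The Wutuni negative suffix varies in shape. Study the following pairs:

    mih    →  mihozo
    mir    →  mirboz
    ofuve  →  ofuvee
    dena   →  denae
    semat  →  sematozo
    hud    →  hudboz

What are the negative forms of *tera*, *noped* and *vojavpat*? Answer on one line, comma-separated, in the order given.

The alternation tracks the final sound of the stem — -ozo when the stem ends in a voiceless consonant (*mih*, *semat*); -boz when the stem ends in a voiced consonant (*mir*, *hud*); -e when the stem ends in a vowel (*ofuve*, *dena*).
*tera* — final sound /a/ (a vowel) → -e → *terae*.
*noped* — final sound /d/ (a voiced consonant) → -boz → *nopedboz*.
The final sound of *vojavpat* is /t/, which is a voiceless consonant, so the suffix is -ozo, giving *vojavpatozo*.

terae, nopedboz, vojavpatozo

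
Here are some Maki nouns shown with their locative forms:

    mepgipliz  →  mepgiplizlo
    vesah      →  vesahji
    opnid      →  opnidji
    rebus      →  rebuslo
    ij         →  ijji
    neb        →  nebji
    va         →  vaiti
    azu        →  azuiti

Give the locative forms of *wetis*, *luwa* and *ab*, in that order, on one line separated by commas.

Looking at the final sound of each stem: -lo when the stem ends in a sibilant (*mepgipliz*, *rebus*); -ji when the stem ends in a non-sibilant consonant (*vesah*, *opnid*, *ij*, *neb*); -iti when the stem ends in a vowel (*va*, *azu*).
Since the final sound of *wetis* is /s/ (a sibilant), it takes -lo, giving *wetislo*.
*luwa* — final sound /a/ (a vowel) → -iti → *luwaiti*.
*ab*: final sound = /b/, a non-sibilant consonant → -ji → *abji*.

wetislo, luwaiti, abji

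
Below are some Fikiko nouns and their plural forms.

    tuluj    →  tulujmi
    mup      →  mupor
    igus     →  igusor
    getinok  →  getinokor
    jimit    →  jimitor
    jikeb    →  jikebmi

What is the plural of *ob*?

obmi

The alternation tracks the final consonant of the stem — -or when the stem ends in a voiceless consonant (*mup*, *igus*, *getinok*, *jimit*); -mi when the stem ends in a voiced consonant (*tuluj*, *jikeb*).
Since the final consonant of *ob* is /b/ (voiced), it takes -mi, giving *obmi*.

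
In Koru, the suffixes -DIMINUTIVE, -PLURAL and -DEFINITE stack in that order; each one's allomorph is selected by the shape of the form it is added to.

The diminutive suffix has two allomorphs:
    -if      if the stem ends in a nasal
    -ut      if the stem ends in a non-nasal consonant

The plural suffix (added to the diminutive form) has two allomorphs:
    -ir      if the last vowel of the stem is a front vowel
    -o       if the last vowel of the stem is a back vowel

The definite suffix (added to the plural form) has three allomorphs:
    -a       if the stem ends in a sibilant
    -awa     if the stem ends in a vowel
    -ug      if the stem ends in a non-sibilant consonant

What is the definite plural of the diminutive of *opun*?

opunifirug

*opun*: final consonant = /n/, a nasal → -if → *opunif*.
The diminutive form *opunif*: last vowel = /i/, a front vowel → -ir → *opunifir*.
Since the final sound of the plural form *opunifir* is /r/ (a non-sibilant consonant), it takes -ug, giving *opunifirug*.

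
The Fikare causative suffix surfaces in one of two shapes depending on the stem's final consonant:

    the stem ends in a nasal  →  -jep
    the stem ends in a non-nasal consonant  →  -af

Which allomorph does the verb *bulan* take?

-jep

*bulan*: final consonant = /n/, a nasal → -jep.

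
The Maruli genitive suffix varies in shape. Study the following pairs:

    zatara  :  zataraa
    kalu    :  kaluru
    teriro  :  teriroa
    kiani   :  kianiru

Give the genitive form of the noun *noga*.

The suffix is conditioned by the last vowel: -ru when the last vowel of the stem is a high vowel (*kalu*, *kiani*); -a when the last vowel of the stem is a non-high vowel (*zatara*, *teriro*).
*noga* — last vowel /a/ (a non-high vowel) → -a → *nogaa*.

nogaa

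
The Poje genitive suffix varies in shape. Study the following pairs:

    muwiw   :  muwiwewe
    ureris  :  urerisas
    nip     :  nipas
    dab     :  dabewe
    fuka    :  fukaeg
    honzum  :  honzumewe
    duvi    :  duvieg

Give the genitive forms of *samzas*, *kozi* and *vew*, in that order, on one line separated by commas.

Looking at the final sound of each stem: -as when the stem ends in a voiceless consonant (*ureris*, *nip*); -ewe when the stem ends in a voiced consonant (*muwiw*, *dab*, *honzum*); -eg when the stem ends in a vowel (*fuka*, *duvi*).
*samzas* — final sound /s/ (a voiceless consonant) → -as → *samzasas*.
Since the final sound of *kozi* is /i/ (a vowel), it takes -eg, giving *kozieg*.
Since the final sound of *vew* is /w/ (a voiced consonant), it takes -ewe, giving *vewewe*.

samzasas, kozieg, vewewe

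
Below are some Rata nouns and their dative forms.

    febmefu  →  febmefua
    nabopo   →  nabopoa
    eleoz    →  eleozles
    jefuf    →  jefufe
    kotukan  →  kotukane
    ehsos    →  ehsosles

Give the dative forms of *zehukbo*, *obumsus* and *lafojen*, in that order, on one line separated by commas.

zehukboa, obumsusles, lafojene

The alternation tracks the final sound of the stem — -les when the stem ends in a sibilant (*eleoz*, *ehsos*); -e when the stem ends in a non-sibilant consonant (*jefuf*, *kotukan*); -a when the stem ends in a vowel (*febmefu*, *nabopo*).
*zehukbo*: final sound = /o/, a vowel → -a → *zehukboa*.
*obumsus*: final sound = /s/, a sibilant → -les → *obumsusles*.
Since the final sound of *lafojen* is /n/ (a non-sibilant consonant), it takes -e, giving *lafojene*.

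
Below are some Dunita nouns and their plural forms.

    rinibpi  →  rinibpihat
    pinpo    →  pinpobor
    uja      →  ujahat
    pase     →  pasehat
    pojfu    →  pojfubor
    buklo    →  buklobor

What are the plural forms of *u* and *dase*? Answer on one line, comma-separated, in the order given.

The pattern is rounding harmony: -bor when the last vowel of the stem is a rounded vowel (*pinpo*, *pojfu*, *buklo*); -hat when the last vowel of the stem is an unrounded vowel (*rinibpi*, *uja*, *pase*).
*u*: last vowel = /u/, a rounded vowel → -bor → *ubor*.
The last vowel of *dase* is /e/, which is an unrounded vowel, so the suffix is -hat, giving *dasehat*.

ubor, dasehat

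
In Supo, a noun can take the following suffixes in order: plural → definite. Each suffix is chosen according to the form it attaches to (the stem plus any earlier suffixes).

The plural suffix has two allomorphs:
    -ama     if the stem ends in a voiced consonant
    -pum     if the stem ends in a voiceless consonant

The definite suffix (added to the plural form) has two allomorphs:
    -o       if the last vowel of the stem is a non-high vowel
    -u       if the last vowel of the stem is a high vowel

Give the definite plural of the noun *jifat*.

jifatpumu

Since the final consonant of *jifat* is /t/ (voiceless), it takes -pum, giving *jifatpum*.
The plural form *jifatpum* — last vowel /u/ (a high vowel) → -u → *jifatpumu*.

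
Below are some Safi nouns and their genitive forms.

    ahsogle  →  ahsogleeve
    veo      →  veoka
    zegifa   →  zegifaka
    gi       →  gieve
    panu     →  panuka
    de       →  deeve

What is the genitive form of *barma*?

barmaka

The pattern is front/back vowel harmony: -eve when the last vowel of the stem is a front vowel (*ahsogle*, *gi*, *de*); -ka when the last vowel of the stem is a back vowel (*veo*, *zegifa*, *panu*).
The last vowel of *barma* is /a/, which is a back vowel, so the suffix is -ka, giving *barmaka*.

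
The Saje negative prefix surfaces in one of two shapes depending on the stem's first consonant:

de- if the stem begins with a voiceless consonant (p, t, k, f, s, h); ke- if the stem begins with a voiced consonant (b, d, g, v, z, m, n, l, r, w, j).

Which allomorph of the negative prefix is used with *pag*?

de-

The first consonant of *pag* is /p/, which is voiceless, so the prefix is de-.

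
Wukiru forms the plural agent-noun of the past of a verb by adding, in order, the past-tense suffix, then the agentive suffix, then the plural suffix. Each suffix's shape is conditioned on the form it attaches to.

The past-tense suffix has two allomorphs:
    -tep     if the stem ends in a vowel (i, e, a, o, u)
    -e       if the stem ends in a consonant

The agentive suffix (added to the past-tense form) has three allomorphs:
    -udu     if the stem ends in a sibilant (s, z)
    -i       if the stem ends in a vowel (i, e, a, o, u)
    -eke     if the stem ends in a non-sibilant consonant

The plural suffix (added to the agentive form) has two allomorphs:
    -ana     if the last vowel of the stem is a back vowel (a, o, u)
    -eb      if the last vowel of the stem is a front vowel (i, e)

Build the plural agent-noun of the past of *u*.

utepekeeb

*u* — final sound /u/ (a vowel) → -tep → *utep*.
The past-tense form *utep*: final sound = /p/, a non-sibilant consonant → -eke → *utepeke*.
The agentive form *utepeke* — last vowel /e/ (a front vowel) → -eb → *utepekeeb*.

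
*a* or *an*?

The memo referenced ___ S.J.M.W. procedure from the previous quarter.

an

The indefinite article is chosen by the initial *sound* of the following word, not its spelling.
The initialism *S.J.M.W.* is read letter by letter; the first letter, S, is pronounced /ɛs/, which begins with a vowel sound.
So the article is *an*: The memo referenced an S.J.M.W. procedure from the previous quarter.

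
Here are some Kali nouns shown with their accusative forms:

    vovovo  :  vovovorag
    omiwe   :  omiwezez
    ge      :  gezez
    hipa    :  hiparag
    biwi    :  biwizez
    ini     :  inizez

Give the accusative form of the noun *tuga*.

The alternation tracks the last vowel of the stem — -zez when the last vowel of the stem is a front vowel (*omiwe*, *ge*, *biwi*, *ini*); -rag when the last vowel of the stem is a back vowel (*vovovo*, *hipa*).
*tuga*: last vowel = /a/, a back vowel → -rag → *tugarag*.

tugarag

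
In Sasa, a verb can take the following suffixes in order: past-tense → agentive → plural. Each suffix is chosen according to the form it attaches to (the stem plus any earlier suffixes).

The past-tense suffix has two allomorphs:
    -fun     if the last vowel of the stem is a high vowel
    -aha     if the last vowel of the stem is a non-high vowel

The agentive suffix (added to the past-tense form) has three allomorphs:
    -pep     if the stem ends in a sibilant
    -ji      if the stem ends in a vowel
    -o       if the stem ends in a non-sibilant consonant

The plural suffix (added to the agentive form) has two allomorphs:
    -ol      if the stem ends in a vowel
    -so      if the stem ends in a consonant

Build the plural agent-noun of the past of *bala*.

balaahajiol

The last vowel of *bala* is /a/, which is a non-high vowel, so the past-tense suffix is -aha, giving *balaaha*.
The final sound of the past-tense form *balaaha* is /a/, which is a vowel, so the agentive suffix is -ji, giving *balaahaji*.
Since the final sound of the agentive form *balaahaji* is /i/ (a vowel), it takes -ol, giving *balaahajiol*.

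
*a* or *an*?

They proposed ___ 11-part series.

an

The indefinite article is chosen by the initial *sound* of the following word, not its spelling.
The number *11* is spoken "eleven", beginning with /ɪˈlɛvən/ — a vowel sound.
So the article is *an*: They proposed an 11-part series.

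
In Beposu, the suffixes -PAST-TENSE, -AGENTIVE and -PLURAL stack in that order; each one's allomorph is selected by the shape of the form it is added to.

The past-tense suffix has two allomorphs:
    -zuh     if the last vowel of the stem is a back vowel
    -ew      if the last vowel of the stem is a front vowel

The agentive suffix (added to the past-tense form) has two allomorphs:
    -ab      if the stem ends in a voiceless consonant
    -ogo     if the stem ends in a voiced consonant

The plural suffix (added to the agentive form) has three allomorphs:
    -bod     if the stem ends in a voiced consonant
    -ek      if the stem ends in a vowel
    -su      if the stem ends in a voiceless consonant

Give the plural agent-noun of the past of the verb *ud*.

udzuhabbod

*ud*: last vowel = /u/, a back vowel → -zuh → *udzuh*.
The final consonant of the past-tense form *udzuh* is /h/, which is voiceless, so the agentive suffix is -ab, giving *udzuhab*.
The agentive form *udzuhab*: final sound = /b/, a voiced consonant → -bod → *udzuhabbod*.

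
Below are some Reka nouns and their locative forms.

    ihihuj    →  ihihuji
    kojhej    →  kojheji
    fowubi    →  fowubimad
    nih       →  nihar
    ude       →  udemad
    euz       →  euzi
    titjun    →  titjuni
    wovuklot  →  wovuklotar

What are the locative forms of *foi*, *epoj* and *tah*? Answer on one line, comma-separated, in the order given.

The pattern is voicing of the final sound: -ar when the stem ends in a voiceless consonant (*nih*, *wovuklot*); -i when the stem ends in a voiced consonant (*ihihuj*, *kojhej*, *euz*, *titjun*); -mad when the stem ends in a vowel (*fowubi*, *ude*).
*foi*: final sound = /i/, a vowel → -mad → *foimad*.
Since the final sound of *epoj* is /j/ (a voiced consonant), it takes -i, giving *epoji*.
*tah* — final sound /h/ (a voiceless consonant) → -ar → *tahar*.

foimad, epoji, tahar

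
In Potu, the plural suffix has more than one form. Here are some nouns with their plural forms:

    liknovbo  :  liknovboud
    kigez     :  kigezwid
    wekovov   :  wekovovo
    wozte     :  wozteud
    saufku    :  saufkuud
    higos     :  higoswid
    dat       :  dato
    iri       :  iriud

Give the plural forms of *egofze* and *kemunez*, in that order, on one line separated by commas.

The suffix is conditioned by the final sound: -wid when the stem ends in a sibilant (*kigez*, *higos*); -o when the stem ends in a non-sibilant consonant (*wekovov*, *dat*); -ud when the stem ends in a vowel (*liknovbo*, *wozte*, *saufku*, *iri*).
Since the final sound of *egofze* is /e/ (a vowel), it takes -ud, giving *egofzeud*.
The final sound of *kemunez* is /z/, which is a sibilant, so the suffix is -wid, giving *kemunezwid*.

egofzeud, kemunezwid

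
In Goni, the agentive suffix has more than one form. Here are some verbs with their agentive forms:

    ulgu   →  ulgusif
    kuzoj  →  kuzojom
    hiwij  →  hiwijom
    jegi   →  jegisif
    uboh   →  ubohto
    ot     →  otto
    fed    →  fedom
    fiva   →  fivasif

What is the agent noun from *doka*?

Looking at the final sound of each stem: -to when the stem ends in a voiceless consonant (*uboh*, *ot*); -om when the stem ends in a voiced consonant (*kuzoj*, *hiwij*, *fed*); -sif when the stem ends in a vowel (*ulgu*, *jegi*, *fiva*).
*doka*: final sound = /a/, a vowel → -sif → *dokasif*.

dokasif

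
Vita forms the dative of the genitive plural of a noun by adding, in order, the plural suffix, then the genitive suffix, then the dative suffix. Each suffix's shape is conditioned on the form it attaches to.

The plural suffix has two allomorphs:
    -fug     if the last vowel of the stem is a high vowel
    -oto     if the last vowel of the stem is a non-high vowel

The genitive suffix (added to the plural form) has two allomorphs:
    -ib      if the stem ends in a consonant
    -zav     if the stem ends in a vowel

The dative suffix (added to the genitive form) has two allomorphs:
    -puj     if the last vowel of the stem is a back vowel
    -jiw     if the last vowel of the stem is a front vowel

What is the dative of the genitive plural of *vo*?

The last vowel of *vo* is /o/, which is a non-high vowel, so the plural suffix is -oto, giving *vooto*.
The plural form *vooto* — final sound /o/ (a vowel) → -zav → *vootozav*.
The last vowel of the genitive form *vootozav* is /a/, which is a back vowel, so the dative suffix is -puj, giving *vootozavpuj*.

vootozavpuj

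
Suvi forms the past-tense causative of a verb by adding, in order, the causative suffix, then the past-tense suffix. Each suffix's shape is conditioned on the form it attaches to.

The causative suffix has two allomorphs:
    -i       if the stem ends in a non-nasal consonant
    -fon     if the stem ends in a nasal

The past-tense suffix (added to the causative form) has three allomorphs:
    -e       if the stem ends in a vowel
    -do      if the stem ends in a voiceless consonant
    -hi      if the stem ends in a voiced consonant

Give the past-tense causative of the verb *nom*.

nomfonhi

*nom*: final consonant = /m/, a nasal → -fon → *nomfon*.
Since the final sound of the causative form *nomfon* is /n/ (a voiced consonant), it takes -hi, giving *nomfonhi*.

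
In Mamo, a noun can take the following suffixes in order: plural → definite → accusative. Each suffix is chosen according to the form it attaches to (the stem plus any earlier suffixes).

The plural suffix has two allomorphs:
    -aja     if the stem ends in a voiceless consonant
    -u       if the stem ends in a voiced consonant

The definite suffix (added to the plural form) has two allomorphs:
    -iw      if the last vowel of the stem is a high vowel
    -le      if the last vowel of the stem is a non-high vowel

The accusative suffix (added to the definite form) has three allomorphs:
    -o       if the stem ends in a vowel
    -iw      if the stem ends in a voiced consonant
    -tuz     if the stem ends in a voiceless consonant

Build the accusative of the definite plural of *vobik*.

vobikajaleo

*vobik* — final consonant /k/ (voiceless) → -aja → *vobikaja*.
The plural form *vobikaja* — last vowel /a/ (a non-high vowel) → -le → *vobikajale*.
The definite form *vobikajale*: final sound = /e/, a vowel → -o → *vobikajaleo*.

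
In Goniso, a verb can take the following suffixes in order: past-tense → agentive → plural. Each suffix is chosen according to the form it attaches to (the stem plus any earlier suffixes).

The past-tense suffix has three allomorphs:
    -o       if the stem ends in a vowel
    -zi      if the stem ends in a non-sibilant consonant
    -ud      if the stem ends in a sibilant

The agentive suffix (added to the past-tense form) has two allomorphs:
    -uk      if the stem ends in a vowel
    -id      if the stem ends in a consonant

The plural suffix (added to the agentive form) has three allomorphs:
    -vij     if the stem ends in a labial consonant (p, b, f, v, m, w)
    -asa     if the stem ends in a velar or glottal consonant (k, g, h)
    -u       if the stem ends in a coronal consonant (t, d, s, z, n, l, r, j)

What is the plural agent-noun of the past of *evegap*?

*evegap* — final sound /p/ (a non-sibilant consonant) → -zi → *evegapzi*.
The past-tense form *evegapzi*: final sound = /i/, a vowel → -uk → *evegapziuk*.
The final consonant of the agentive form *evegapziuk* is /k/, which is velar/glottal, so the plural suffix is -asa, giving *evegapziukasa*.

evegapziukasa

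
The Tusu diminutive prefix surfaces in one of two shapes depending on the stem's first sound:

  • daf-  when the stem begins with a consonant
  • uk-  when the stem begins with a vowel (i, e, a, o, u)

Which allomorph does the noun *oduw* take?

uk-

Since the first sound of *oduw* is /o/ (a vowel), it takes uk-.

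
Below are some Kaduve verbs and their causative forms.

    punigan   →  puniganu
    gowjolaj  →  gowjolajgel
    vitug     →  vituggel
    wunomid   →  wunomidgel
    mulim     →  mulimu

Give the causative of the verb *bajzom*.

bajzomu

Looking at the final consonant of each stem: -u when the stem ends in a nasal (*punigan*, *mulim*); -gel when the stem ends in a non-nasal consonant (*gowjolaj*, *vitug*, *wunomid*).
*bajzom*: final consonant = /m/, a nasal → -u → *bajzomu*.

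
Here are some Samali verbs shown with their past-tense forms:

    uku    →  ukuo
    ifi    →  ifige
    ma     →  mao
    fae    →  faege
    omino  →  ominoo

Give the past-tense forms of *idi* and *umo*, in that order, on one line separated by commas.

The alternation tracks the last vowel of the stem — -ge when the last vowel of the stem is a front vowel (*ifi*, *fae*); -o when the last vowel of the stem is a back vowel (*uku*, *ma*, *omino*).
The last vowel of *idi* is /i/, which is a front vowel, so the suffix is -ge, giving *idige*.
*umo* — last vowel /o/ (a back vowel) → -o → *umoo*.

idige, umoo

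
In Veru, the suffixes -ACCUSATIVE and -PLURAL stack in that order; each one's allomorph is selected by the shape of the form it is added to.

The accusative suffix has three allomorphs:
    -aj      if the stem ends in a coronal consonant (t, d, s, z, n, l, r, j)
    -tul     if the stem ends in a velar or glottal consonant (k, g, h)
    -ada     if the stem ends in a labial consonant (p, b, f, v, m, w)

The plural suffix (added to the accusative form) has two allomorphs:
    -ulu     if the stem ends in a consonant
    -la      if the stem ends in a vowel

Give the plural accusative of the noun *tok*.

toktululu

*tok* — final consonant /k/ (velar/glottal) → -tul → *toktul*.
The accusative form *toktul*: final sound = /l/, a consonant → -ulu → *toktululu*.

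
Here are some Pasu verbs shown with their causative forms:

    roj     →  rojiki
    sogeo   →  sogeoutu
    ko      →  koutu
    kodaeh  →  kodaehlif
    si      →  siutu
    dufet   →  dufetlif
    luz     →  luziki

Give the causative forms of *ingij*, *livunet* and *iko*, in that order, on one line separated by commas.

ingijiki, livunetlif, ikoutu

The suffix is conditioned by the final sound: -lif when the stem ends in a voiceless consonant (*kodaeh*, *dufet*); -iki when the stem ends in a voiced consonant (*roj*, *luz*); -utu when the stem ends in a vowel (*sogeo*, *ko*, *si*).
*ingij*: final sound = /j/, a voiced consonant → -iki → *ingijiki*.
Since the final sound of *livunet* is /t/ (a voiceless consonant), it takes -lif, giving *livunetlif*.
The final sound of *iko* is /o/, which is a vowel, so the suffix is -utu, giving *ikoutu*.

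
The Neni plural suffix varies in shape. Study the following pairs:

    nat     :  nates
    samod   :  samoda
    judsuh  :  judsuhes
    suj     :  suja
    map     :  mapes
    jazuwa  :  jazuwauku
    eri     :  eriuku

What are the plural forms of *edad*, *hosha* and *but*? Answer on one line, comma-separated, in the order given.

edada, hoshauku, butes

The pattern is voicing of the final sound: -es when the stem ends in a voiceless consonant (*nat*, *judsuh*, *map*); -a when the stem ends in a voiced consonant (*samod*, *suj*); -uku when the stem ends in a vowel (*jazuwa*, *eri*).
*edad* — final sound /d/ (a voiced consonant) → -a → *edada*.
*hosha* — final sound /a/ (a vowel) → -uku → *hoshauku*.
Since the final sound of *but* is /t/ (a voiceless consonant), it takes -es, giving *butes*.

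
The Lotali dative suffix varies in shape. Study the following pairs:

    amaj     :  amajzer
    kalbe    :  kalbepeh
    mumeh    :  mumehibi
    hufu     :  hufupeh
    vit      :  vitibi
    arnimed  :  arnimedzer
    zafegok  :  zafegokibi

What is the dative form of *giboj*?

The pattern is voicing of the final sound: -ibi when the stem ends in a voiceless consonant (*mumeh*, *vit*, *zafegok*); -zer when the stem ends in a voiced consonant (*amaj*, *arnimed*); -peh when the stem ends in a vowel (*kalbe*, *hufu*).
*giboj*: final sound = /j/, a voiced consonant → -zer → *gibojzer*.

gibojzer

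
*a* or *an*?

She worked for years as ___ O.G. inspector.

an

The indefinite article is chosen by the initial *sound* of the following word, not its spelling.
The initialism *O.G.* is read letter by letter; the first letter, O, is pronounced /oʊ/, which begins with a vowel sound.
So the article is *an*: She worked for years as an O.G. inspector.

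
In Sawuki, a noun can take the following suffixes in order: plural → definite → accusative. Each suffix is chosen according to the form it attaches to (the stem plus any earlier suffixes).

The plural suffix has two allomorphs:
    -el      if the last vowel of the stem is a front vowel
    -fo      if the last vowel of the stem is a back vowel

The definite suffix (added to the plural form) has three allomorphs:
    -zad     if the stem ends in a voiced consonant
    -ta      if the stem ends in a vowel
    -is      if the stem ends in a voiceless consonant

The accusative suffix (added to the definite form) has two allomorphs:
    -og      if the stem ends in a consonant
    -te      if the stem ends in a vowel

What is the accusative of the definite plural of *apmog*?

*apmog* — last vowel /o/ (a back vowel) → -fo → *apmogfo*.
The plural form *apmogfo* — final sound /o/ (a vowel) → -ta → *apmogfota*.
The definite form *apmogfota* — final sound /a/ (a vowel) → -te → *apmogfotate*.

apmogfotate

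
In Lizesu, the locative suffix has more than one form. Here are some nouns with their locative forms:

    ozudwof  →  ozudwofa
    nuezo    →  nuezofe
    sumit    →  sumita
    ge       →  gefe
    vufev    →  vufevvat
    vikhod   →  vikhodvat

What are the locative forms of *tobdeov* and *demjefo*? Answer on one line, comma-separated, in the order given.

The pattern is voicing of the final sound: -a when the stem ends in a voiceless consonant (*ozudwof*, *sumit*); -vat when the stem ends in a voiced consonant (*vufev*, *vikhod*); -fe when the stem ends in a vowel (*nuezo*, *ge*).
Since the final sound of *tobdeov* is /v/ (a voiced consonant), it takes -vat, giving *tobdeovvat*.
The final sound of *demjefo* is /o/, which is a vowel, so the suffix is -fe, giving *demjefofe*.

tobdeovvat, demjefofe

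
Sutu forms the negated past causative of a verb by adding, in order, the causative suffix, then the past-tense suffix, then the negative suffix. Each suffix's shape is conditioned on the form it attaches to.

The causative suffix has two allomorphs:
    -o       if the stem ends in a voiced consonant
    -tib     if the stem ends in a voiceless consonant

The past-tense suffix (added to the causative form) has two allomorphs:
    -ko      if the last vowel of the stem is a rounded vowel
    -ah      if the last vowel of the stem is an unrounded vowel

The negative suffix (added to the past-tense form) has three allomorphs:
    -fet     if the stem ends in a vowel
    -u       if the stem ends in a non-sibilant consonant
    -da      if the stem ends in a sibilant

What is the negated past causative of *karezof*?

*karezof*: final consonant = /f/, voiceless → -tib → *karezoftib*.
The causative form *karezoftib* — last vowel /i/ (an unrounded vowel) → -ah → *karezoftibah*.
The past-tense form *karezoftibah* — final sound /h/ (a non-sibilant consonant) → -u → *karezoftibahu*.

karezoftibahu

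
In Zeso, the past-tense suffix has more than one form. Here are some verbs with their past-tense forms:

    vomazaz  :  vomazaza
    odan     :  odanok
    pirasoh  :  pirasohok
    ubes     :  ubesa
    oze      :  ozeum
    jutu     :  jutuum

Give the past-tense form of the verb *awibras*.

awibrasa

Looking at the final sound of each stem: -a when the stem ends in a sibilant (*vomazaz*, *ubes*); -ok when the stem ends in a non-sibilant consonant (*odan*, *pirasoh*); -um when the stem ends in a vowel (*oze*, *jutu*).
*awibras* — final sound /s/ (a sibilant) → -a → *awibrasa*.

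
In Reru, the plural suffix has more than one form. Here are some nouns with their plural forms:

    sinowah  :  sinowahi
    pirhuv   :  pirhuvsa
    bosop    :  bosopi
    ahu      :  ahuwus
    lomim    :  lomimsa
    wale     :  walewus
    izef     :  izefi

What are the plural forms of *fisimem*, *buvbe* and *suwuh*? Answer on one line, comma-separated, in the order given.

The pattern is voicing of the final sound: -i when the stem ends in a voiceless consonant (*sinowah*, *bosop*, *izef*); -sa when the stem ends in a voiced consonant (*pirhuv*, *lomim*); -wus when the stem ends in a vowel (*ahu*, *wale*).
*fisimem*: final sound = /m/, a voiced consonant → -sa → *fisimemsa*.
Since the final sound of *buvbe* is /e/ (a vowel), it takes -wus, giving *buvbewus*.
The final sound of *suwuh* is /h/, which is a voiceless consonant, so the suffix is -i, giving *suwuhi*.

fisimemsa, buvbewus, suwuhi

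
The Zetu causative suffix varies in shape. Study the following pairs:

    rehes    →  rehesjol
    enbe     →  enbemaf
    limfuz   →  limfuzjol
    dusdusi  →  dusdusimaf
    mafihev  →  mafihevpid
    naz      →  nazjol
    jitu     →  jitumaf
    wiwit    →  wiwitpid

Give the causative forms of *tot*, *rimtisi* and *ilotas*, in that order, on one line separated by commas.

totpid, rimtisimaf, ilotasjol

The suffix is conditioned by the final sound: -jol when the stem ends in a sibilant (*rehes*, *limfuz*, *naz*); -pid when the stem ends in a non-sibilant consonant (*mafihev*, *wiwit*); -maf when the stem ends in a vowel (*enbe*, *dusdusi*, *jitu*).
The final sound of *tot* is /t/, which is a non-sibilant consonant, so the suffix is -pid, giving *totpid*.
Since the final sound of *rimtisi* is /i/ (a vowel), it takes -maf, giving *rimtisimaf*.
*ilotas* — final sound /s/ (a sibilant) → -jol → *ilotasjol*.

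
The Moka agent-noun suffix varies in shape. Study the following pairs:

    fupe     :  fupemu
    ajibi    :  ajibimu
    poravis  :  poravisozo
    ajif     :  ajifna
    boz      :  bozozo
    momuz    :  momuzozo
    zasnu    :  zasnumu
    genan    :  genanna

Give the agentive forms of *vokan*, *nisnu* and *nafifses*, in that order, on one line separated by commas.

vokanna, nisnumu, nafifsesozo

The suffix is conditioned by the final sound: -ozo when the stem ends in a sibilant (*poravis*, *boz*, *momuz*); -na when the stem ends in a non-sibilant consonant (*ajif*, *genan*); -mu when the stem ends in a vowel (*fupe*, *ajibi*, *zasnu*).
*vokan* — final sound /n/ (a non-sibilant consonant) → -na → *vokanna*.
The final sound of *nisnu* is /u/, which is a vowel, so the suffix is -mu, giving *nisnumu*.
The final sound of *nafifses* is /s/, which is a sibilant, so the suffix is -ozo, giving *nafifsesozo*.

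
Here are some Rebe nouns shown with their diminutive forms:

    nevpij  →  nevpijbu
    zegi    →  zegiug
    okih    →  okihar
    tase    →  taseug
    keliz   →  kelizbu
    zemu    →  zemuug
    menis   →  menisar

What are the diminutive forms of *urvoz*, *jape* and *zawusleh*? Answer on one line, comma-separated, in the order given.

The pattern is voicing of the final sound: -ar when the stem ends in a voiceless consonant (*okih*, *menis*); -bu when the stem ends in a voiced consonant (*nevpij*, *keliz*); -ug when the stem ends in a vowel (*zegi*, *tase*, *zemu*).
The final sound of *urvoz* is /z/, which is a voiced consonant, so the suffix is -bu, giving *urvozbu*.
Since the final sound of *jape* is /e/ (a vowel), it takes -ug, giving *japeug*.
Since the final sound of *zawusleh* is /h/ (a voiceless consonant), it takes -ar, giving *zawuslehar*.

urvozbu, japeug, zawuslehar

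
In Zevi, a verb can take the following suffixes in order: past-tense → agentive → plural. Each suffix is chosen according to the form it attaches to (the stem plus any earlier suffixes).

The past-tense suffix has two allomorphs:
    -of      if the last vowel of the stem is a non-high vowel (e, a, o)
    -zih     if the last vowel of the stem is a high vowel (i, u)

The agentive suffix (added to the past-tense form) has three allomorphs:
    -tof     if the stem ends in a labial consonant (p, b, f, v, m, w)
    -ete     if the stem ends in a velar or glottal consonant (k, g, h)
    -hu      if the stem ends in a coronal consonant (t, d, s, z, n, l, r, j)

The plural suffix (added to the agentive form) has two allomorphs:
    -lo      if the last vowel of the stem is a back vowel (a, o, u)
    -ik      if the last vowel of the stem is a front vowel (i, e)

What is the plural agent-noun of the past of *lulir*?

lulirziheteik

*lulir*: last vowel = /i/, a high vowel → -zih → *lulirzih*.
The past-tense form *lulirzih*: final consonant = /h/, velar/glottal → -ete → *lulirzihete*.
The agentive form *lulirzihete*: last vowel = /e/, a front vowel → -ik → *lulirziheteik*.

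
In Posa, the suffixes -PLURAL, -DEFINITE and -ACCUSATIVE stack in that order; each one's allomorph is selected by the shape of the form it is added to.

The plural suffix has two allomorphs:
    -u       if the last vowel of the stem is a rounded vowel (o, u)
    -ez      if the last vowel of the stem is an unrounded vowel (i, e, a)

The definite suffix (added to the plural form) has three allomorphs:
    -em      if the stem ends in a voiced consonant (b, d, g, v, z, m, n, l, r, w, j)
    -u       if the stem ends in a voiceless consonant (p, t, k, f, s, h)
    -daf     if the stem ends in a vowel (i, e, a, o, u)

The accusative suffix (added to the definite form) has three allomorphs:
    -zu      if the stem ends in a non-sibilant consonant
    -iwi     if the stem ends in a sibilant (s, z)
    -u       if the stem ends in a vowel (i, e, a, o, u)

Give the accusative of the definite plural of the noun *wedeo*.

The last vowel of *wedeo* is /o/, which is a rounded vowel, so the plural suffix is -u, giving *wedeou*.
Since the final sound of the plural form *wedeou* is /u/ (a vowel), it takes -daf, giving *wedeoudaf*.
The final sound of the definite form *wedeoudaf* is /f/, which is a non-sibilant consonant, so the accusative suffix is -zu, giving *wedeoudafzu*.

wedeoudafzu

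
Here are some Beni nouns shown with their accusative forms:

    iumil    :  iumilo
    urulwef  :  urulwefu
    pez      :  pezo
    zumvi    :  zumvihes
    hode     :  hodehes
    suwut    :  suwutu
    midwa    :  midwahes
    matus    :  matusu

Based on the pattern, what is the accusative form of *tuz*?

The alternation tracks the final sound of the stem — -u when the stem ends in a voiceless consonant (*urulwef*, *suwut*, *matus*); -o when the stem ends in a voiced consonant (*iumil*, *pez*); -hes when the stem ends in a vowel (*zumvi*, *hode*, *midwa*).
*tuz* — final sound /z/ (a voiced consonant) → -o → *tuzo*.

tuzo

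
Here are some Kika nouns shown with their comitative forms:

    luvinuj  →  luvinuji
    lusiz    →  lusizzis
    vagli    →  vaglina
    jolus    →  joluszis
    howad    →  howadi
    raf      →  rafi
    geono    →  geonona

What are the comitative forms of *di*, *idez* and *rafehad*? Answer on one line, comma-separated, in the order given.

Looking at the final sound of each stem: -zis when the stem ends in a sibilant (*lusiz*, *jolus*); -i when the stem ends in a non-sibilant consonant (*luvinuj*, *howad*, *raf*); -na when the stem ends in a vowel (*vagli*, *geono*).
Since the final sound of *di* is /i/ (a vowel), it takes -na, giving *dina*.
The final sound of *idez* is /z/, which is a sibilant, so the suffix is -zis, giving *idezzis*.
*rafehad* — final sound /d/ (a non-sibilant consonant) → -i → *rafehadi*.

dina, idezzis, rafehadi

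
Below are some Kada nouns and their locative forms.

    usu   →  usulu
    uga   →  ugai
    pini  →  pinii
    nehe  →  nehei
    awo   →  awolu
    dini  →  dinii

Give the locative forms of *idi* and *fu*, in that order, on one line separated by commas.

The suffix is conditioned by the last vowel: -lu when the last vowel of the stem is a rounded vowel (*usu*, *awo*); -i when the last vowel of the stem is an unrounded vowel (*uga*, *pini*, *nehe*, *dini*).
Since the last vowel of *idi* is /i/ (an unrounded vowel), it takes -i, giving *idii*.
Since the last vowel of *fu* is /u/ (a rounded vowel), it takes -lu, giving *fulu*.

idii, fulu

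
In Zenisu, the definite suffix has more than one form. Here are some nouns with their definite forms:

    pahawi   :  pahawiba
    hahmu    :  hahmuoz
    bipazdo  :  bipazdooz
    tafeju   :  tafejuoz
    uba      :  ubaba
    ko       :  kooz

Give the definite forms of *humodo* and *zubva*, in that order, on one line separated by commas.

humodooz, zubvaba

The alternation tracks the last vowel of the stem — -oz when the last vowel of the stem is a rounded vowel (*hahmu*, *bipazdo*, *tafeju*, *ko*); -ba when the last vowel of the stem is an unrounded vowel (*pahawi*, *uba*).
*humodo* — last vowel /o/ (a rounded vowel) → -oz → *humodooz*.
Since the last vowel of *zubva* is /a/ (an unrounded vowel), it takes -ba, giving *zubvaba*.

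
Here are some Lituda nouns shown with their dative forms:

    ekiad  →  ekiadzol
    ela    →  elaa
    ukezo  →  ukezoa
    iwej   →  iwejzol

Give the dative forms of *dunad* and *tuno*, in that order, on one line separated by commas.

The suffix is conditioned by the final sound: -zol when the stem ends in a consonant (*ekiad*, *iwej*); -a when the stem ends in a vowel (*ela*, *ukezo*).
The final sound of *dunad* is /d/, which is a consonant, so the suffix is -zol, giving *dunadzol*.
The final sound of *tuno* is /o/, which is a vowel, so the suffix is -a, giving *tunoa*.

dunadzol, tunoa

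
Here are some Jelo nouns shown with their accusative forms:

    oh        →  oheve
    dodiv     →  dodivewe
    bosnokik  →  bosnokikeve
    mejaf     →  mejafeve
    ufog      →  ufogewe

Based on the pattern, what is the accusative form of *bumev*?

bumevewe

Looking at the final consonant of each stem: -eve when the stem ends in a voiceless consonant (*oh*, *bosnokik*, *mejaf*); -ewe when the stem ends in a voiced consonant (*dodiv*, *ufog*).
*bumev*: final consonant = /v/, voiced → -ewe → *bumevewe*.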